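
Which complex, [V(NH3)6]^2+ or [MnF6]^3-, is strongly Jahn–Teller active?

[V(NH3)6]^2+: Ammonia is neutral; balancing the +2 overall charge requires V(II). Group 5 minus oxidation state 2 gives a d³ configuration. The d³ configuration leaves the e_g set evenly filled (or empty) — no strong Jahn–Teller driving force.
[MnF6]^3-: Ligand charges: each fluoride is −1. With an overall charge of −3 the manganese centre must be in the +3 oxidation state. Manganese is a group-7 element; Mn(III) is therefore d⁴. Fluoride is a weak-field ligand for a first-row metal, so the complex is high-spin. The t₂g³e_g¹ (high-spin) configuration has an unevenly filled e_g set; the Jahn–Teller theorem predicts a tetragonal distortion (typically axial elongation) to lift the degeneracy.

[MnF6]^3-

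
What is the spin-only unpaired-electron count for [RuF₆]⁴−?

0 unpaired electrons

Each fluoride is −1; balancing the −4 overall charge requires Ru(II).
Ru sits in group 8, so the d-electron count is 8 − 2 = 6.
The spin state decides the count: a 4d ion has a large Δₒ and is invariably low-spin.
An octahedral low-spin d⁶ ion is t₂g⁶e_g⁰, giving 0 unpaired electrons.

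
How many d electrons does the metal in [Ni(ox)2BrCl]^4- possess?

d⁸

Summing ligand charges against the −4 overall charge gives an oxidation state of +2 for nickel.
Group 10 minus oxidation state 2 gives a d⁸ configuration.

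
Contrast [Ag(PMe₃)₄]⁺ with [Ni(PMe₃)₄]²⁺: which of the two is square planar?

For [Ag(PMe₃)₄]⁺: Trimethylphosphine is neutral; balancing the +1 overall charge requires Ag(I). Group 11 minus oxidation state 1 gives a d¹⁰ configuration. A d¹⁰ ion has no crystal-field stabilisation preference between square planar and tetrahedral, so four ligands adopt the sterically favoured tetrahedral geometry. → tetrahedral.
For [Ni(PMe₃)₄]²⁺: Summing ligand charges against the +2 overall charge gives an oxidation state of +2 for nickel. Group 10 minus oxidation state 2 gives a d⁸ configuration. Trimethylphosphine is a strong-field ligand (high in the spectrochemical series). A 3d d⁸ ion with strong-field ligands gains enough CFSE to favour square planar over tetrahedral. → square planar.

[Ni(PMe₃)₄]²⁺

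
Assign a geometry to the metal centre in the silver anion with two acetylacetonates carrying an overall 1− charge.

Ligand charges: each acetylacetonate is −1. With an overall charge of −1 the silver centre must be in the +1 oxidation state.
Ag sits in group 11, so the d-electron count is 11 − 1 = 10.
Counting donor atoms: 2×acetylacetonate (bidentate) → 4 donors. Coordination number = 4.
A d¹⁰ ion has no crystal-field stabilisation preference between square planar and tetrahedral, so four ligands adopt the sterically favoured tetrahedral geometry.

tetrahedral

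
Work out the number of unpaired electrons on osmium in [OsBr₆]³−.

1

Summing ligand charges against the −3 overall charge gives an oxidation state of +3 for osmium.
Os sits in group 8, so the d-electron count is 8 − 3 = 5.
The spin state decides the count: a 5d ion has a large Δₒ and is invariably low-spin.
An octahedral low-spin d⁵ ion is t₂g⁵e_g⁰, giving 1 unpaired electron.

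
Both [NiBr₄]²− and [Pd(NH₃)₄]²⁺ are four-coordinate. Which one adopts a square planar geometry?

[Pd(NH₃)₄]²⁺

For [NiBr₄]²−: Each bromide is −1; balancing the −2 overall charge requires Ni(II). Nickel is a group-10 element; Ni(II) is therefore d⁸. Bromide is a weak-field ligand. With weak-field ligands the CFSE gain from square planar is small, so a 3d d⁸ ion takes the sterically preferred tetrahedral geometry. → tetrahedral.
For [Pd(NH₃)₄]²⁺: Summing ligand charges against the +2 overall charge gives an oxidation state of +2 for palladium. Palladium is a group-10 element; Pd(II) is therefore d⁸. A 4d d⁸ ion has a large crystal-field splitting; square planar leaves the high-energy d_{x²−y²} orbital empty and maximises CFSE. → square planar.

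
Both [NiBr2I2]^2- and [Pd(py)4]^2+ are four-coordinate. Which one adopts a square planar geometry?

For [NiBr2I2]^2-: Each bromide is −1; each iodide is −1; balancing the −2 overall charge requires Ni(II). Group 10 minus oxidation state 2 gives a d⁸ configuration. Bromide and iodide are weak-field ligands. With weak-field ligands the CFSE gain from square planar is small, so a 3d d⁸ ion takes the sterically preferred tetrahedral geometry. → tetrahedral.
For [Pd(py)4]^2+: Ligand charges: pyridine is neutral. With an overall charge of +2 the palladium centre must be in the +2 oxidation state. Group 10 minus oxidation state 2 gives a d⁸ configuration. A 4d d⁸ ion has a large crystal-field splitting; square planar leaves the high-energy d_{x²−y²} orbital empty and maximises CFSE. → square planar.

[Pd(py)4]^2+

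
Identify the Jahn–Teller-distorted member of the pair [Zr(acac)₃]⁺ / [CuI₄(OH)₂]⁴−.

[CuI₄(OH)₂]⁴−

[Zr(acac)₃]⁺: Summing ligand charges against the +1 overall charge gives an oxidation state of +4 for zirconium. Group 4 minus oxidation state 4 gives a d⁰ configuration. The d⁰ configuration leaves the e_g set evenly filled (or empty) — no strong Jahn–Teller driving force.
[CuI₄(OH)₂]⁴−: Summing ligand charges against the −4 overall charge gives an oxidation state of +2 for copper. Group 11 minus oxidation state 2 gives a d⁹ configuration. The t₂g⁶e_g³ configuration has an unevenly filled e_g set; the Jahn–Teller theorem predicts a tetragonal distortion (typically axial elongation) to lift the degeneracy.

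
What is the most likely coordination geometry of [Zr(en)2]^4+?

Summing ligand charges against the +4 overall charge gives an oxidation state of +4 for zirconium.
Zr sits in group 4, so the d-electron count is 4 − 4 = 0.
Counting donor atoms: 2×ethylenediamine (bidentate) → 4 donors. Coordination number = 4.
A d⁰ ion has no crystal-field stabilisation preference between square planar and tetrahedral, so four ligands adopt the sterically favoured tetrahedral geometry.

tetrahedral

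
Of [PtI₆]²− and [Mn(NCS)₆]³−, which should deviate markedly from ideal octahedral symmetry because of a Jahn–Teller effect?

[Mn(NCS)₆]³−

[PtI₆]²−: Each iodide is −1; balancing the −2 overall charge requires Pt(IV). Pt sits in group 10, so the d-electron count is 10 − 4 = 6. A 5d ion has a large Δₒ and is invariably low-spin. The d⁶ configuration leaves the e_g set evenly filled (or empty) — no strong Jahn–Teller driving force.
[Mn(NCS)₆]³−: Summing ligand charges against the −3 overall charge gives an oxidation state of +3 for manganese. Group 7 minus oxidation state 3 gives a d⁴ configuration. Isothiocyanate is a weak-field ligand for a first-row metal, so the complex is high-spin. The t₂g³e_g¹ (high-spin) configuration has an unevenly filled e_g set; the Jahn–Teller theorem predicts a tetragonal distortion (typically axial elongation) to lift the degeneracy.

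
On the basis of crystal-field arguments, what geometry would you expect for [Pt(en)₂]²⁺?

Summing ligand charges against the +2 overall charge gives an oxidation state of +2 for platinum.
Platinum is a group-10 element; Pt(II) is therefore d⁸.
Counting donor atoms: 2×ethylenediamine (bidentate) → 4 donors. Coordination number = 4.
A 5d d⁸ ion has a large crystal-field splitting; square planar leaves the high-energy d_{x²−y²} orbital empty and maximises CFSE.

square planar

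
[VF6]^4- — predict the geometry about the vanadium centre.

Ligand charges: each fluoride is −1. With an overall charge of −4 the vanadium centre must be in the +2 oxidation state.
Group 5 minus oxidation state 2 gives a d³ configuration.
With 6 monodentate ligands the coordination number is 6.
Six donors around a single metal centre give an octahedral coordination sphere.

octahedral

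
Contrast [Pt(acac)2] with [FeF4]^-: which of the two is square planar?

For [Pt(acac)2]: Each acetylacetonate is −1; balancing the 0 overall charge requires Pt(II). Pt sits in group 10, so the d-electron count is 10 − 2 = 8. A 5d d⁸ ion has a large crystal-field splitting; square planar leaves the high-energy d_{x²−y²} orbital empty and maximises CFSE. → square planar.
For [FeF4]^-: Summing ligand charges against the −1 overall charge gives an oxidation state of +3 for iron. Fe sits in group 8, so the d-electron count is 8 − 3 = 5. A high-spin d⁵ ion has zero CFSE in either geometry, so four ligands adopt the sterically favoured tetrahedral geometry. → tetrahedral.

[Pt(acac)2]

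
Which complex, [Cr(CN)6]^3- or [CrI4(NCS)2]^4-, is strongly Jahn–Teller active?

[CrI4(NCS)2]^4-

[Cr(CN)6]^3-: Each cyanide is −1; balancing the −3 overall charge requires Cr(III). Group 6 minus oxidation state 3 gives a d³ configuration. The d³ configuration leaves the e_g set evenly filled (or empty) — no strong Jahn–Teller driving force.
[CrI4(NCS)2]^4-: Ligand charges: each iodide is −1; each isothiocyanate is −1. With an overall charge of −4 the chromium centre must be in the +2 oxidation state. Group 6 minus oxidation state 2 gives a d⁴ configuration. Iodide and isothiocyanate are weak-field ligands for a first-row metal, so the complex is high-spin. The t₂g³e_g¹ (high-spin) configuration has an unevenly filled e_g set; the Jahn–Teller theorem predicts a tetragonal distortion (typically axial elongation) to lift the degeneracy.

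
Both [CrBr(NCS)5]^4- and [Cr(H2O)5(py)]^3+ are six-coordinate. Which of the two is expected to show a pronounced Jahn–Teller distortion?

[CrBr(NCS)5]^4-

[CrBr(NCS)5]^4-: Each bromide is −1; each isothiocyanate is −1; balancing the −4 overall charge requires Cr(II). Group 6 minus oxidation state 2 gives a d⁴ configuration. Bromide and isothiocyanate are weak-field ligands for a first-row metal, so the complex is high-spin. The t₂g³e_g¹ (high-spin) configuration has an unevenly filled e_g set; the Jahn–Teller theorem predicts a tetragonal distortion (typically axial elongation) to lift the degeneracy.
[Cr(H2O)5(py)]^3+: Ligand charges: water is neutral; pyridine is neutral. With an overall charge of +3 the chromium centre must be in the +3 oxidation state. Cr sits in group 6, so the d-electron count is 6 − 3 = 3. The d³ configuration leaves the e_g set evenly filled (or empty) — no strong Jahn–Teller driving force.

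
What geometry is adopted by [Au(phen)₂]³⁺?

square planar

Ligand charges: 1,10-phenanthroline is neutral. With an overall charge of +3 the gold centre must be in the +3 oxidation state.
Gold is a group-11 element; Au(III) is therefore d⁸.
Counting donor atoms: 2×1,10-phenanthroline (bidentate) → 4 donors. Coordination number = 4.
A 5d d⁸ ion has a large crystal-field splitting; square planar leaves the high-energy d_{x²−y²} orbital empty and maximises CFSE.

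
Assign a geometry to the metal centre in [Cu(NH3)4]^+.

tetrahedral

Ligand charges: ammonia is neutral. With an overall charge of +1 the copper centre must be in the +1 oxidation state.
Cu sits in group 11, so the d-electron count is 11 − 1 = 10.
Coordination number: 4.
A d¹⁰ ion has no crystal-field stabilisation preference between square planar and tetrahedral, so four ligands adopt the sterically favoured tetrahedral geometry.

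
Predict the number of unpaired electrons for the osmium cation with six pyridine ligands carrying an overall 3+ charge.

1 unpaired electron

Summing ligand charges against the +3 overall charge gives an oxidation state of +3 for osmium.
Osmium is a group-8 element; Os(III) is therefore d⁵.
The spin state decides the count: a 5d ion has a large Δₒ and is invariably low-spin.
An octahedral low-spin d⁵ ion is t₂g⁵e_g⁰, giving 1 unpaired electron.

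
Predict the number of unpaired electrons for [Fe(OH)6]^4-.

Each hydroxide is −1; balancing the −4 overall charge requires Fe(II).
Fe sits in group 8, so the d-electron count is 8 − 2 = 6.
The spin state decides the count: Hydroxide is a weak-field ligand for a first-row metal, so the complex is high-spin.
An octahedral high-spin d⁶ ion is t₂g⁴e_g², giving 4 unpaired electrons.

4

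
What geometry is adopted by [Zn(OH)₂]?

Summing ligand charges against the 0 overall charge gives an oxidation state of +2 for zinc.
Group 12 minus oxidation state 2 gives a d¹⁰ configuration.
With 2 monodentate ligands the coordination number is 2.
A d¹⁰ ion with only two ligands adopts a linear arrangement (sp hybridisation; no CFSE preference).

linear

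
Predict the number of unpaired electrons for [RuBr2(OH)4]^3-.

Summing ligand charges against the −3 overall charge gives an oxidation state of +3 for ruthenium.
Ru sits in group 8, so the d-electron count is 8 − 3 = 5.
The spin state decides the count: a 4d ion has a large Δₒ and is invariably low-spin.
An octahedral low-spin d⁵ ion is t₂g⁵e_g⁰, giving 1 unpaired electron.

1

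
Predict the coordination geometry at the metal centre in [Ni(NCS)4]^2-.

tetrahedral

Each isothiocyanate is −1; balancing the −2 overall charge requires Ni(II).
Ni sits in group 10, so the d-electron count is 10 − 2 = 8.
Coordination number: 4.
Isothiocyanate is a weak-field ligand.
With weak-field ligands the CFSE gain from square planar is small, so a 3d d⁸ ion takes the sterically preferred tetrahedral geometry.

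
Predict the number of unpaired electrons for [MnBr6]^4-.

5 unpaired electrons

Each bromide is −1; balancing the −4 overall charge requires Mn(II).
Manganese is a group-7 element; Mn(II) is therefore d⁵.
The spin state decides the count: Bromide is a weak-field ligand for a first-row metal, so the complex is high-spin.
An octahedral high-spin d⁵ ion is t₂g³e_g², giving 5 unpaired electrons.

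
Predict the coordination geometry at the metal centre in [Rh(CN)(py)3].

Summing ligand charges against the 0 overall charge gives an oxidation state of +1 for rhodium.
Rhodium is a group-9 element; Rh(I) is therefore d⁸.
Coordination number: 4.
A 4d d⁸ ion has a large crystal-field splitting; square planar leaves the high-energy d_{x²−y²} orbital empty and maximises CFSE.

square planar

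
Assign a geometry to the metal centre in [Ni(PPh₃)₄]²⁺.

Ligand charges: triphenylphosphine is neutral. With an overall charge of +2 the nickel centre must be in the +2 oxidation state.
Ni sits in group 10, so the d-electron count is 10 − 2 = 8.
With 4 monodentate ligands the coordination number is 4.
Triphenylphosphine is a strong-field ligand (high in the spectrochemical series).
A 3d d⁸ ion with strong-field ligands gains enough CFSE to favour square planar over tetrahedral.

square planar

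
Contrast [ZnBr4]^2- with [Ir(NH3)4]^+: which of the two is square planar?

[Ir(NH3)4]^+

For [ZnBr4]^2-: Ligand charges: each bromide is −1. With an overall charge of −2 the zinc centre must be in the +2 oxidation state. Zn sits in group 12, so the d-electron count is 12 − 2 = 10. A d¹⁰ ion has no crystal-field stabilisation preference between square planar and tetrahedral, so four ligands adopt the sterically favoured tetrahedral geometry. → tetrahedral.
For [Ir(NH3)4]^+: Ligand charges: ammonia is neutral. With an overall charge of +1 the iridium centre must be in the +1 oxidation state. Ir sits in group 9, so the d-electron count is 9 − 1 = 8. A 5d d⁸ ion has a large crystal-field splitting; square planar leaves the high-energy d_{x²−y²} orbital empty and maximises CFSE. → square planar.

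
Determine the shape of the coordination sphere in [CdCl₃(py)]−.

Summing ligand charges against the −1 overall charge gives an oxidation state of +2 for cadmium.
Cadmium is a group-12 element; Cd(II) is therefore d¹⁰.
Coordination number: 4.
A d¹⁰ ion has no crystal-field stabilisation preference between square planar and tetrahedral, so four ligands adopt the sterically favoured tetrahedral geometry.

tetrahedral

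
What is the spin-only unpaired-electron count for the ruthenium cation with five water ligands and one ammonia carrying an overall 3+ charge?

Ligand charges: water is neutral; ammonia is neutral. With an overall charge of +3 the ruthenium centre must be in the +3 oxidation state.
Group 8 minus oxidation state 3 gives a d⁵ configuration.
The spin state decides the count: a 4d ion has a large Δₒ and is invariably low-spin.
An octahedral low-spin d⁵ ion is t₂g⁵e_g⁰, giving 1 unpaired electron.

1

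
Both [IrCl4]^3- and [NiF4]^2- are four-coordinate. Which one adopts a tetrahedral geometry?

For [IrCl4]^3-: Each chloride is −1; balancing the −3 overall charge requires Ir(I). Iridium is a group-9 element; Ir(I) is therefore d⁸. A 5d d⁸ ion has a large crystal-field splitting; square planar leaves the high-energy d_{x²−y²} orbital empty and maximises CFSE. → square planar.
For [NiF4]^2-: Each fluoride is −1; balancing the −2 overall charge requires Ni(II). Ni sits in group 10, so the d-electron count is 10 − 2 = 8. Fluoride is a weak-field ligand. With weak-field ligands the CFSE gain from square planar is small, so a 3d d⁸ ion takes the sterically preferred tetrahedral geometry. → tetrahedral.

[NiF4]^2-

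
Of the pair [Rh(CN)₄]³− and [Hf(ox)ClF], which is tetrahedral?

[Hf(ox)ClF]

For [Rh(CN)₄]³−: Ligand charges: each cyanide is −1. With an overall charge of −3 the rhodium centre must be in the +1 oxidation state. Group 9 minus oxidation state 1 gives a d⁸ configuration. A 4d d⁸ ion has a large crystal-field splitting; square planar leaves the high-energy d_{x²−y²} orbital empty and maximises CFSE. → square planar.
For [Hf(ox)ClF]: Each oxalate is −2; each chloride is −1; each fluoride is −1; balancing the 0 overall charge requires Hf(IV). Hf sits in group 4, so the d-electron count is 4 − 4 = 0. A d⁰ ion has no crystal-field stabilisation preference between square planar and tetrahedral, so four ligands adopt the sterically favoured tetrahedral geometry. → tetrahedral.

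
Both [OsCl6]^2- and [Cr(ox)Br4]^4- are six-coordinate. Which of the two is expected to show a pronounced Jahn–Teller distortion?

[Cr(ox)Br4]^4-

[OsCl6]^2-: Ligand charges: each chloride is −1. With an overall charge of −2 the osmium centre must be in the +4 oxidation state. Os sits in group 8, so the d-electron count is 8 − 4 = 4. A 5d ion has a large Δₒ and is invariably low-spin. The d⁴ configuration leaves the e_g set evenly filled (or empty) — no strong Jahn–Teller driving force.
[Cr(ox)Br4]^4-: Ligand charges: each oxalate is −2; each bromide is −1. With an overall charge of −4 the chromium centre must be in the +2 oxidation state. Group 6 minus oxidation state 2 gives a d⁴ configuration. Bromide and oxalate are weak-field ligands for a first-row metal, so the complex is high-spin. The t₂g³e_g¹ (high-spin) configuration has an unevenly filled e_g set; the Jahn–Teller theorem predicts a tetragonal distortion (typically axial elongation) to lift the degeneracy.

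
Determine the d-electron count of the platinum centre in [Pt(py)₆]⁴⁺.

Summing ligand charges against the +4 overall charge gives an oxidation state of +4 for platinum.
Platinum is a group-10 element; Pt(IV) is therefore d⁶.

d⁶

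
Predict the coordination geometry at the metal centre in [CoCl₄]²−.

Summing ligand charges against the −2 overall charge gives an oxidation state of +2 for cobalt.
Co sits in group 9, so the d-electron count is 9 − 2 = 7.
With 4 monodentate ligands the coordination number is 4.
Chloride is a weak-field ligand.
For a high-spin 3d d⁷ ion with weak-field ligands the small Δₜ gives little square-planar CFSE advantage, so four ligands adopt the sterically favoured tetrahedral geometry.

tetrahedral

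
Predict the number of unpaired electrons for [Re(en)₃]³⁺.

Ligand charges: ethylenediamine is neutral. With an overall charge of +3 the rhenium centre must be in the +3 oxidation state.
Group 7 minus oxidation state 3 gives a d⁴ configuration.
Counting donor atoms: 3×ethylenediamine (bidentate) → 6 donors. Coordination number = 6.
The spin state decides the count: a 5d ion has a large Δₒ and is invariably low-spin.
An octahedral low-spin d⁴ ion is t₂g⁴e_g⁰, giving 2 unpaired electrons.

2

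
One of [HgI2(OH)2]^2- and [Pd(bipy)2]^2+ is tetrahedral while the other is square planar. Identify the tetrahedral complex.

[HgI2(OH)2]^2-

For [HgI2(OH)2]^2-: Summing ligand charges against the −2 overall charge gives an oxidation state of +2 for mercury. Hg sits in group 12, so the d-electron count is 12 − 2 = 10. A d¹⁰ ion has no crystal-field stabilisation preference between square planar and tetrahedral, so four ligands adopt the sterically favoured tetrahedral geometry. → tetrahedral.
For [Pd(bipy)2]^2+: Ligand charges: 2,2′-bipyridine is neutral. With an overall charge of +2 the palladium centre must be in the +2 oxidation state. Pd sits in group 10, so the d-electron count is 10 − 2 = 8. A 4d d⁸ ion has a large crystal-field splitting; square planar leaves the high-energy d_{x²−y²} orbital empty and maximises CFSE. → square planar.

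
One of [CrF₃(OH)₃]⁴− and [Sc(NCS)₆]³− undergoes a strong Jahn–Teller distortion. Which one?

[CrF₃(OH)₃]⁴−

[CrF₃(OH)₃]⁴−: Each fluoride is −1; each hydroxide is −1; balancing the −4 overall charge requires Cr(II). Cr sits in group 6, so the d-electron count is 6 − 2 = 4. Fluoride and hydroxide are weak-field ligands for a first-row metal, so the complex is high-spin. The t₂g³e_g¹ (high-spin) configuration has an unevenly filled e_g set; the Jahn–Teller theorem predicts a tetragonal distortion (typically axial elongation) to lift the degeneracy.
[Sc(NCS)₆]³−: Each isothiocyanate is −1; balancing the −3 overall charge requires Sc(III). Group 3 minus oxidation state 3 gives a d⁰ configuration. The d⁰ configuration leaves the e_g set evenly filled (or empty) — no strong Jahn–Teller driving force.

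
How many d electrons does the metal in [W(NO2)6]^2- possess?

Summing ligand charges against the −2 overall charge gives an oxidation state of +4 for tungsten.
Group 6 minus oxidation state 4 gives a d² configuration.

d²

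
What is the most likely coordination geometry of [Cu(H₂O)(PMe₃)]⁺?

Ligand charges: water is neutral; trimethylphosphine is neutral. With an overall charge of +1 the copper centre must be in the +1 oxidation state.
Cu sits in group 11, so the d-electron count is 11 − 1 = 10.
Coordination number: 2.
A d¹⁰ ion with only two ligands adopts a linear arrangement (sp hybridisation; no CFSE preference).

linear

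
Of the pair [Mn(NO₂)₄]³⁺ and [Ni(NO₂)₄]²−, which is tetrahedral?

For [Mn(NO₂)₄]³⁺: Each nitro (N-bound nitrite) is −1; balancing the +3 overall charge requires Mn(VII). Manganese is a group-7 element; Mn(VII) is therefore d⁰. A d⁰ ion has no crystal-field stabilisation preference between square planar and tetrahedral, so four ligands adopt the sterically favoured tetrahedral geometry. → tetrahedral.
For [Ni(NO₂)₄]²−: Ligand charges: each nitro (N-bound nitrite) is −1. With an overall charge of −2 the nickel centre must be in the +2 oxidation state. Group 10 minus oxidation state 2 gives a d⁸ configuration. Nitro (N-bound nitrite) is a strong-field ligand (high in the spectrochemical series). A 3d d⁸ ion with strong-field ligands gains enough CFSE to favour square planar over tetrahedral. → square planar.

[Mn(NO₂)₄]³⁺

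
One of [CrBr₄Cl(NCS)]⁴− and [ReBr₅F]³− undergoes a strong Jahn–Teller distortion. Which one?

[CrBr₄Cl(NCS)]⁴−: Ligand charges: each bromide is −1; each chloride is −1; each isothiocyanate is −1. With an overall charge of −4 the chromium centre must be in the +2 oxidation state. Group 6 minus oxidation state 2 gives a d⁴ configuration. Bromide, chloride, and isothiocyanate are weak-field ligands for a first-row metal, so the complex is high-spin. The t₂g³e_g¹ (high-spin) configuration has an unevenly filled e_g set; the Jahn–Teller theorem predicts a tetragonal distortion (typically axial elongation) to lift the degeneracy.
[ReBr₅F]³−: Ligand charges: each bromide is −1; each fluoride is −1. With an overall charge of −3 the rhenium centre must be in the +3 oxidation state. Group 7 minus oxidation state 3 gives a d⁴ configuration. A 5d ion has a large Δₒ and is invariably low-spin. The d⁴ configuration leaves the e_g set evenly filled (or empty) — no strong Jahn–Teller driving force.

[CrBr₄Cl(NCS)]⁴−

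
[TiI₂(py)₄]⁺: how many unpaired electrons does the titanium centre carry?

Summing ligand charges against the +1 overall charge gives an oxidation state of +3 for titanium.
Group 4 minus oxidation state 3 gives a d¹ configuration.
In an octahedral field the d¹ configuration is t₂g¹e_g⁰ (only one arrangement possible), giving 1 unpaired electron.

1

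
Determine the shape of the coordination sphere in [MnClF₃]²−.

tetrahedral

Ligand charges: each chloride is −1; each fluoride is −1. With an overall charge of −2 the manganese centre must be in the +2 oxidation state.
Mn sits in group 7, so the d-electron count is 7 − 2 = 5.
With 4 monodentate ligands the coordination number is 4.
Chloride and fluoride are weak-field ligands.
A high-spin d⁵ ion has zero CFSE in either geometry, so four ligands adopt the sterically favoured tetrahedral geometry.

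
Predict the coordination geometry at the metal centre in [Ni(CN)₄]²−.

square planar

Summing ligand charges against the −2 overall charge gives an oxidation state of +2 for nickel.
Group 10 minus oxidation state 2 gives a d⁸ configuration.
With 4 monodentate ligands the coordination number is 4.
Cyanide is a strong-field ligand (high in the spectrochemical series).
A 3d d⁸ ion with strong-field ligands gains enough CFSE to favour square planar over tetrahedral.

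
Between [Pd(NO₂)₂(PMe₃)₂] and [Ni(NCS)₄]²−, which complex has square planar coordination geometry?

For [Pd(NO₂)₂(PMe₃)₂]: Each nitro (N-bound nitrite) is −1; trimethylphosphine is neutral; balancing the 0 overall charge requires Pd(II). Pd sits in group 10, so the d-electron count is 10 − 2 = 8. A 4d d⁸ ion has a large crystal-field splitting; square planar leaves the high-energy d_{x²−y²} orbital empty and maximises CFSE. → square planar.
For [Ni(NCS)₄]²−: Each isothiocyanate is −1; balancing the −2 overall charge requires Ni(II). Ni sits in group 10, so the d-electron count is 10 − 2 = 8. Isothiocyanate is a weak-field ligand. With weak-field ligands the CFSE gain from square planar is small, so a 3d d⁸ ion takes the sterically preferred tetrahedral geometry. → tetrahedral.

[Pd(NO₂)₂(PMe₃)₂]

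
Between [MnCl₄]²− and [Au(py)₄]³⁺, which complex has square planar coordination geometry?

For [MnCl₄]²−: Ligand charges: each chloride is −1. With an overall charge of −2 the manganese centre must be in the +2 oxidation state. Mn sits in group 7, so the d-electron count is 7 − 2 = 5. A high-spin d⁵ ion has zero CFSE in either geometry, so four ligands adopt the sterically favoured tetrahedral geometry. → tetrahedral.
For [Au(py)₄]³⁺: Ligand charges: pyridine is neutral. With an overall charge of +3 the gold centre must be in the +3 oxidation state. Gold is a group-11 element; Au(III) is therefore d⁸. A 5d d⁸ ion has a large crystal-field splitting; square planar leaves the high-energy d_{x²−y²} orbital empty and maximises CFSE. → square planar.

[Au(py)₄]³⁺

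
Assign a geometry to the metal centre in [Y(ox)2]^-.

Ligand charges: each oxalate is −2. With an overall charge of −1 the yttrium centre must be in the +3 oxidation state.
Group 3 minus oxidation state 3 gives a d⁰ configuration.
Counting donor atoms: 2×oxalate (bidentate) → 4 donors. Coordination number = 4.
A d⁰ ion has no crystal-field stabilisation preference between square planar and tetrahedral, so four ligands adopt the sterically favoured tetrahedral geometry.

tetrahedral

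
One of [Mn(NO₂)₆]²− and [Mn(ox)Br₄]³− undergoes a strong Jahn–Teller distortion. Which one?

[Mn(ox)Br₄]³−

[Mn(NO₂)₆]²−: Summing ligand charges against the −2 overall charge gives an oxidation state of +4 for manganese. Group 7 minus oxidation state 4 gives a d³ configuration. The d³ configuration leaves the e_g set evenly filled (or empty) — no strong Jahn–Teller driving force.
[Mn(ox)Br₄]³−: Each oxalate is −2; each bromide is −1; balancing the −3 overall charge requires Mn(III). Manganese is a group-7 element; Mn(III) is therefore d⁴. Bromide and oxalate are weak-field ligands for a first-row metal, so the complex is high-spin. The t₂g³e_g¹ (high-spin) configuration has an unevenly filled e_g set; the Jahn–Teller theorem predicts a tetragonal distortion (typically axial elongation) to lift the degeneracy.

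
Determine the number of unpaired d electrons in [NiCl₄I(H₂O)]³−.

Ligand charges: each chloride is −1; each iodide is −1; water is neutral. With an overall charge of −3 the nickel centre must be in the +2 oxidation state.
Nickel is a group-10 element; Ni(II) is therefore d⁸.
In an octahedral field the d⁸ configuration is t₂g⁶e_g² (only one arrangement possible), giving 2 unpaired electrons.

2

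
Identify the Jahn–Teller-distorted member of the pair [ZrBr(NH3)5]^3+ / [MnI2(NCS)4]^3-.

[ZrBr(NH3)5]^3+: Each bromide is −1; ammonia is neutral; balancing the +3 overall charge requires Zr(IV). Zr sits in group 4, so the d-electron count is 4 − 4 = 0. The d⁰ configuration leaves the e_g set evenly filled (or empty) — no strong Jahn–Teller driving force.
[MnI2(NCS)4]^3-: Ligand charges: each iodide is −1; each isothiocyanate is −1. With an overall charge of −3 the manganese centre must be in the +3 oxidation state. Group 7 minus oxidation state 3 gives a d⁴ configuration. Iodide and isothiocyanate are weak-field ligands for a first-row metal, so the complex is high-spin. The t₂g³e_g¹ (high-spin) configuration has an unevenly filled e_g set; the Jahn–Teller theorem predicts a tetragonal distortion (typically axial elongation) to lift the degeneracy.

[MnI2(NCS)4]^3-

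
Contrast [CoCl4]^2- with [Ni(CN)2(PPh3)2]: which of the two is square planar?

[Ni(CN)2(PPh3)2]

For [CoCl4]^2-: Summing ligand charges against the −2 overall charge gives an oxidation state of +2 for cobalt. Group 9 minus oxidation state 2 gives a d⁷ configuration. For a high-spin 3d d⁷ ion with weak-field ligands the small Δₜ gives little square-planar CFSE advantage, so four ligands adopt the sterically favoured tetrahedral geometry. → tetrahedral.
For [Ni(CN)2(PPh3)2]: Ligand charges: each cyanide is −1; triphenylphosphine is neutral. With an overall charge of 0 the nickel centre must be in the +2 oxidation state. Group 10 minus oxidation state 2 gives a d⁸ configuration. Cyanide and triphenylphosphine are strong-field ligands (high in the spectrochemical series). A 3d d⁸ ion with strong-field ligands gains enough CFSE to favour square planar over tetrahedral. → square planar.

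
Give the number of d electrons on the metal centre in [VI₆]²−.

Summing ligand charges against the −2 overall charge gives an oxidation state of +4 for vanadium.
Group 5 minus oxidation state 4 gives a d¹ configuration.

d¹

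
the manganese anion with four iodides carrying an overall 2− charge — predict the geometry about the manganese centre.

tetrahedral

Ligand charges: each iodide is −1. With an overall charge of −2 the manganese centre must be in the +2 oxidation state.
Group 7 minus oxidation state 2 gives a d⁵ configuration.
With 4 monodentate ligands the coordination number is 4.
Iodide is a weak-field ligand.
A high-spin d⁵ ion has zero CFSE in either geometry, so four ligands adopt the sterically favoured tetrahedral geometry.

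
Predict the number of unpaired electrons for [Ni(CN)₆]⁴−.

2 unpaired electrons

Each cyanide is −1; balancing the −4 overall charge requires Ni(II).
Ni sits in group 10, so the d-electron count is 10 − 2 = 8.
In an octahedral field the d⁸ configuration is t₂g⁶e_g² (only one arrangement possible), giving 2 unpaired electrons.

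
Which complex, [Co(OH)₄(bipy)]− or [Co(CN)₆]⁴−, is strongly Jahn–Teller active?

[Co(OH)₄(bipy)]−: Summing ligand charges against the −1 overall charge gives an oxidation state of +3 for cobalt. Co sits in group 9, so the d-electron count is 9 − 3 = 6. Co(III) has an exceptionally large octahedral splitting and is low-spin with essentially every ligand except fluoride. The d⁶ configuration leaves the e_g set evenly filled (or empty) — no strong Jahn–Teller driving force.
[Co(CN)₆]⁴−: Summing ligand charges against the −4 overall charge gives an oxidation state of +2 for cobalt. Cobalt is a group-9 element; Co(II) is therefore d⁷. Cyanide is a strong-field ligand (high in the spectrochemical series) for a first-row metal, so the complex is low-spin. The t₂g⁶e_g¹ (low-spin) configuration has an unevenly filled e_g set; the Jahn–Teller theorem predicts a tetragonal distortion (typically axial elongation) to lift the degeneracy.

[Co(CN)₆]⁴−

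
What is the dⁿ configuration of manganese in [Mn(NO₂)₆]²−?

d³

Ligand charges: each nitro (N-bound nitrite) is −1. With an overall charge of −2 the manganese centre must be in the +4 oxidation state.
Manganese is a group-7 element; Mn(IV) is therefore d³.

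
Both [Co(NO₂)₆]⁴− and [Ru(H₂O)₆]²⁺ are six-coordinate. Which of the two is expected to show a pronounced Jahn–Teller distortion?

[Co(NO₂)₆]⁴−: Each nitro (N-bound nitrite) is −1; balancing the −4 overall charge requires Co(II). Co sits in group 9, so the d-electron count is 9 − 2 = 7. Nitro (N-bound nitrite) is a strong-field ligand (high in the spectrochemical series) for a first-row metal, so the complex is low-spin. The t₂g⁶e_g¹ (low-spin) configuration has an unevenly filled e_g set; the Jahn–Teller theorem predicts a tetragonal distortion (typically axial elongation) to lift the degeneracy.
[Ru(H₂O)₆]²⁺: Water is neutral; balancing the +2 overall charge requires Ru(II). Ru sits in group 8, so the d-electron count is 8 − 2 = 6. A 4d ion has a large Δₒ and is invariably low-spin. The d⁶ configuration leaves the e_g set evenly filled (or empty) — no strong Jahn–Teller driving force.

[Co(NO₂)₆]⁴−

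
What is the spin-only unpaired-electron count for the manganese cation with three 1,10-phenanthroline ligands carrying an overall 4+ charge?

Ligand charges: 1,10-phenanthroline is neutral. With an overall charge of +4 the manganese centre must be in the +4 oxidation state.
Manganese is a group-7 element; Mn(IV) is therefore d³.
Counting donor atoms: 3×1,10-phenanthroline (bidentate) → 6 donors. Coordination number = 6.
In an octahedral field the d³ configuration is t₂g³e_g⁰ (only one arrangement possible), giving 3 unpaired electrons.

3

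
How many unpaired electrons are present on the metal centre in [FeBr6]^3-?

Summing ligand charges against the −3 overall charge gives an oxidation state of +3 for iron.
Group 8 minus oxidation state 3 gives a d⁵ configuration.
The spin state decides the count: Bromide is a weak-field ligand for a first-row metal, so the complex is high-spin.
An octahedral high-spin d⁵ ion is t₂g³e_g², giving 5 unpaired electrons.

5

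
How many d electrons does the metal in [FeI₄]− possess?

Summing ligand charges against the −1 overall charge gives an oxidation state of +3 for iron.
Fe sits in group 8, so the d-electron count is 8 − 3 = 5.

d5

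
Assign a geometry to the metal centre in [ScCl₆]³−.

octahedral

Summing ligand charges against the −3 overall charge gives an oxidation state of +3 for scandium.
Group 3 minus oxidation state 3 gives a d⁰ configuration.
With 6 monodentate ligands the coordination number is 6.
Six donors around a single metal centre give an octahedral coordination sphere.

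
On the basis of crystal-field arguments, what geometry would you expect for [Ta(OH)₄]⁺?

Each hydroxide is −1; balancing the +1 overall charge requires Ta(V).
Ta sits in group 5, so the d-electron count is 5 − 5 = 0.
Coordination number: 4.
A d⁰ ion has no crystal-field stabilisation preference between square planar and tetrahedral, so four ligands adopt the sterically favoured tetrahedral geometry.

tetrahedral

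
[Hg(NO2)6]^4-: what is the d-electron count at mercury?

Each nitro (N-bound nitrite) is −1; balancing the −4 overall charge requires Hg(II).
Group 12 minus oxidation state 2 gives a d¹⁰ configuration.

d10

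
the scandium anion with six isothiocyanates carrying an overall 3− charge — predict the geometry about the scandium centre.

octahedral

Summing ligand charges against the −3 overall charge gives an oxidation state of +3 for scandium.
Scandium is a group-3 element; Sc(III) is therefore d⁰.
With 6 monodentate ligands the coordination number is 6.
Six donors around a single metal centre give an octahedral coordination sphere.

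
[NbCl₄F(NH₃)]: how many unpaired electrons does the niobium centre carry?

0 unpaired electrons

Ligand charges: each chloride is −1; each fluoride is −1; ammonia is neutral. With an overall charge of 0 the niobium centre must be in the +5 oxidation state.
Group 5 minus oxidation state 5 gives a d⁰ configuration.
In an octahedral field the d⁰ configuration is t₂g⁰e_g⁰, giving 0 unpaired electrons.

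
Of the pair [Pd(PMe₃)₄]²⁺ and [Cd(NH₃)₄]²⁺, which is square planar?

For [Pd(PMe₃)₄]²⁺: Trimethylphosphine is neutral; balancing the +2 overall charge requires Pd(II). Pd sits in group 10, so the d-electron count is 10 − 2 = 8. A 4d d⁸ ion has a large crystal-field splitting; square planar leaves the high-energy d_{x²−y²} orbital empty and maximises CFSE. → square planar.
For [Cd(NH₃)₄]²⁺: Ligand charges: ammonia is neutral. With an overall charge of +2 the cadmium centre must be in the +2 oxidation state. Cadmium is a group-12 element; Cd(II) is therefore d¹⁰. A d¹⁰ ion has no crystal-field stabilisation preference between square planar and tetrahedral, so four ligands adopt the sterically favoured tetrahedral geometry. → tetrahedral.

[Pd(PMe₃)₄]²⁺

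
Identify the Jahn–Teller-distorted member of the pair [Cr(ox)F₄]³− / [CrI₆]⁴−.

[CrI₆]⁴−

[Cr(ox)F₄]³−: Each oxalate is −2; each fluoride is −1; balancing the −3 overall charge requires Cr(III). Chromium is a group-6 element; Cr(III) is therefore d³. The d³ configuration leaves the e_g set evenly filled (or empty) — no strong Jahn–Teller driving force.
[CrI₆]⁴−: Each iodide is −1; balancing the −4 overall charge requires Cr(II). Cr sits in group 6, so the d-electron count is 6 − 2 = 4. Iodide is a weak-field ligand for a first-row metal, so the complex is high-spin. The t₂g³e_g¹ (high-spin) configuration has an unevenly filled e_g set; the Jahn–Teller theorem predicts a tetragonal distortion (typically axial elongation) to lift the degeneracy.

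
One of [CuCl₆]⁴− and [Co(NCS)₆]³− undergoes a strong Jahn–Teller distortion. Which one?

[CuCl₆]⁴−: Summing ligand charges against the −4 overall charge gives an oxidation state of +2 for copper. Cu sits in group 11, so the d-electron count is 11 − 2 = 9. The t₂g⁶e_g³ configuration has an unevenly filled e_g set; the Jahn–Teller theorem predicts a tetragonal distortion (typically axial elongation) to lift the degeneracy.
[Co(NCS)₆]³−: Each isothiocyanate is −1; balancing the −3 overall charge requires Co(III). Cobalt is a group-9 element; Co(III) is therefore d⁶. Co(III) has an exceptionally large octahedral splitting and is low-spin with essentially every ligand except fluoride. The d⁶ configuration leaves the e_g set evenly filled (or empty) — no strong Jahn–Teller driving force.

[CuCl₆]⁴−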